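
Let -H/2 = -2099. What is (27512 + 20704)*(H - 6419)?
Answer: -107087736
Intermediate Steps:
H = 4198 (H = -2*(-2099) = 4198)
(27512 + 20704)*(H - 6419) = (27512 + 20704)*(4198 - 6419) = 48216*(-2221) = -107087736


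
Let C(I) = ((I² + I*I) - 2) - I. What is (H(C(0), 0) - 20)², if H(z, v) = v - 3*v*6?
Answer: 400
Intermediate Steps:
C(I) = -2 - I + 2*I² (C(I) = ((I² + I²) - 2) - I = (2*I² - 2) - I = (-2 + 2*I²) - I = -2 - I + 2*I²)
H(z, v) = -17*v (H(z, v) = v - 18*v = -17*v)
(H(C(0), 0) - 20)² = (-17*0 - 20)² = (0 - 20)² = (-20)² = 400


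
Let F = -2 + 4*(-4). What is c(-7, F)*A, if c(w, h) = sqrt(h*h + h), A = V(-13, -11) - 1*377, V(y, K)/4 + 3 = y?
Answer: -1323*sqrt(34) ≈ -7714.4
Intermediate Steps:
V(y, K) = -12 + 4*y
A = -441 (A = (-12 + 4*(-13)) - 1*377 = (-12 - 52) - 377 = -64 - 377 = -441)
F = -18 (F = -2 - 16 = -18)
c(w, h) = sqrt(h + h**2) (c(w, h) = sqrt(h**2 + h) = sqrt(h + h**2))
c(-7, F)*A = sqrt(-18*(1 - 18))*(-441) = sqrt(-18*(-17))*(-441) = sqrt(306)*(-441) = (3*sqrt(34))*(-441) = -1323*sqrt(34)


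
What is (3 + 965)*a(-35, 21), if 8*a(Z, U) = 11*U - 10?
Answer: 26741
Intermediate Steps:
a(Z, U) = -5/4 + 11*U/8 (a(Z, U) = (11*U - 10)/8 = (-10 + 11*U)/8 = -5/4 + 11*U/8)
(3 + 965)*a(-35, 21) = (3 + 965)*(-5/4 + (11/8)*21) = 968*(-5/4 + 231/8) = 968*(221/8) = 26741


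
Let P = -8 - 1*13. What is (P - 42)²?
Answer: 3969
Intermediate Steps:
P = -21 (P = -8 - 13 = -21)
(P - 42)² = (-21 - 42)² = (-63)² = 3969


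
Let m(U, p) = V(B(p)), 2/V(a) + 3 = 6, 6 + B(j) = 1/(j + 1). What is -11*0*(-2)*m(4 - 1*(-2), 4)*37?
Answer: 0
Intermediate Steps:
B(j) = -6 + 1/(1 + j) (B(j) = -6 + 1/(j + 1) = -6 + 1/(1 + j))
V(a) = ⅔ (V(a) = 2/(-3 + 6) = 2/3 = 2*(⅓) = ⅔)
m(U, p) = ⅔
-11*0*(-2)*m(4 - 1*(-2), 4)*37 = -11*0*(-2)*2/3*37 = -0*2/3*37 = -11*0*37 = 0*37 = 0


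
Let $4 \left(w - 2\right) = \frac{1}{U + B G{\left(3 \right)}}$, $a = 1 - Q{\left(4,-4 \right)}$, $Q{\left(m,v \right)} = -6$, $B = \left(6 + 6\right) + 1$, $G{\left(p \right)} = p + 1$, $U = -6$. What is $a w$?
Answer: $\frac{2583}{184} \approx 14.038$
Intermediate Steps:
$G{\left(p \right)} = 1 + p$
$B = 13$ ($B = 12 + 1 = 13$)
$a = 7$ ($a = 1 - -6 = 1 + 6 = 7$)
$w = \frac{369}{184}$ ($w = 2 + \frac{1}{4 \left(-6 + 13 \left(1 + 3\right)\right)} = 2 + \frac{1}{4 \left(-6 + 13 \cdot 4\right)} = 2 + \frac{1}{4 \left(-6 + 52\right)} = 2 + \frac{1}{4 \cdot 46} = 2 + \frac{1}{4} \cdot \frac{1}{46} = 2 + \frac{1}{184} = \frac{369}{184} \approx 2.0054$)
$a w = 7 \cdot \frac{369}{184} = \frac{2583}{184}$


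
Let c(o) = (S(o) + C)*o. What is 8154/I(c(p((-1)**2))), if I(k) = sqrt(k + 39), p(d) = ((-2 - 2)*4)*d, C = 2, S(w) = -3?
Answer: 8154*sqrt(55)/55 ≈ 1099.5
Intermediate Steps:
p(d) = -16*d (p(d) = (-4*4)*d = -16*d)
c(o) = -o (c(o) = (-3 + 2)*o = -o)
I(k) = sqrt(39 + k)
8154/I(c(p((-1)**2))) = 8154/(sqrt(39 - (-16)*(-1)**2)) = 8154/(sqrt(39 - (-16))) = 8154/(sqrt(39 - 1*(-16))) = 8154/(sqrt(39 + 16)) = 8154/(sqrt(55)) = 8154*(sqrt(55)/55) = 8154*sqrt(55)/55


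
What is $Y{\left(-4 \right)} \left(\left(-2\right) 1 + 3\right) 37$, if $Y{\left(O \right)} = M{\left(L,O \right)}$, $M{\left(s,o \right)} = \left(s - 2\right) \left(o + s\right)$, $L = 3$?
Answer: $-37$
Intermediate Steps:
$M{\left(s,o \right)} = \left(-2 + s\right) \left(o + s\right)$
$Y{\left(O \right)} = 3 + O$ ($Y{\left(O \right)} = 3^{2} - 2 O - 6 + O 3 = 9 - 2 O - 6 + 3 O = 3 + O$)
$Y{\left(-4 \right)} \left(\left(-2\right) 1 + 3\right) 37 = \left(3 - 4\right) \left(\left(-2\right) 1 + 3\right) 37 = - (-2 + 3) 37 = \left(-1\right) 1 \cdot 37 = \left(-1\right) 37 = -37$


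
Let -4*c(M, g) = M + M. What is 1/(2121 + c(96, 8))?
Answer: 1/2073 ≈ 0.00048239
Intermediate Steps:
c(M, g) = -M/2 (c(M, g) = -(M + M)/4 = -M/2)
1/(2121 + c(96, 8)) = 1/(2121 - ½*96) = 1/(2121 - 48) = 1/2073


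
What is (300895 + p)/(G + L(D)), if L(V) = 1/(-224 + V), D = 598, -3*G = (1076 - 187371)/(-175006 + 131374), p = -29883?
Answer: -6633710322624/34771717 ≈ -1.9078e+5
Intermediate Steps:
G = -186295/130896 (G = -(1076 - 187371)/(3*(-175006 + 131374)) = -(-186295)/(3*(-43632)) = -(-186295)*(-1)/(3*43632) = -⅓*186295/43632 = -186295/130896 ≈ -1.4232)
(300895 + p)/(G + L(D)) = (300895 - 29883)/(-186295/130896 + 1/(-224 + 598)) = 271012/(-186295/130896 + 1/374) = 271012/(-34771717/24477552) = 271012*(-24477552/34771717) = -6633710322624/34771717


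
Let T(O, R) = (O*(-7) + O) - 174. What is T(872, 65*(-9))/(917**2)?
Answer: -5406/840889 ≈ -0.0064289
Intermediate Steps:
T(O, R) = -174 - 6*O (T(O, R) = (-7*O + O) - 174 = -6*O - 174 = -174 - 6*O)
T(872, 65*(-9))/(917**2) = (-174 - 6*872)/(917**2) = (-174 - 5232)/840889 = -5406*1/840889 = -5406/840889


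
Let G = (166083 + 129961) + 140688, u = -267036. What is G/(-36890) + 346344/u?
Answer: -45308052/3449215 ≈ -13.136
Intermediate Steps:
G = 436732 (G = 296044 + 140688 = 436732)
G/(-36890) + 346344/u = 436732/(-36890) + 346344/(-267036) = 436732*(-1/36890) + 346344*(-1/267036) = -218366/18445 - 28862/22253 = -45308052/3449215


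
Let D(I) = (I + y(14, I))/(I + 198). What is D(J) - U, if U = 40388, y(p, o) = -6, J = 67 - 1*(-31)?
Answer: -2988689/74 ≈ -40388.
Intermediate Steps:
J = 98 (J = 67 + 31 = 98)
D(I) = (-6 + I)/(198 + I) (D(I) = (I - 6)/(I + 198) = (-6 + I)/(198 + I))
D(J) - U = (-6 + 98)/(198 + 98) - 1*40388 = 92/296 - 40388 = (1/296)*92 - 40388 = 23/74 - 40388 = -2988689/74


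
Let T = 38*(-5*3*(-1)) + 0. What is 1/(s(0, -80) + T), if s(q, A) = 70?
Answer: 1/640 ≈ 0.0015625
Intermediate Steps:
T = 570 (T = 38*(-15*(-1)) + 0 = 38*15 + 0 = 570 + 0 = 570)
1/(s(0, -80) + T) = 1/(70 + 570) = 1/640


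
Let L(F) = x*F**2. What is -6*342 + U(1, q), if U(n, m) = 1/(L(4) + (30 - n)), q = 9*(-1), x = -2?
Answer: -6157/3 ≈ -2052.3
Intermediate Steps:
q = -9
L(F) = -2*F**2
U(n, m) = 1/(-2 - n) (U(n, m) = 1/(-2*4**2 + (30 - n)) = 1/(-2*16 + (30 - n)) = 1/(-32 + (30 - n)) = 1/(-2 - n))
-6*342 + U(1, q) = -6*342 - 1/(2 + 1) = -2052 - 1/3 = -6157/3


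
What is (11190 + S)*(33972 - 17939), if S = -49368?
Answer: -612107874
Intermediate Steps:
(11190 + S)*(33972 - 17939) = (11190 - 49368)*(33972 - 17939) = -38178*16033 = -612107874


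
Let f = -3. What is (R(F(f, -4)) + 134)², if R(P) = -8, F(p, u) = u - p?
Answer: 15876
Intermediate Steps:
(R(F(f, -4)) + 134)² = (-8 + 134)² = 126² = 15876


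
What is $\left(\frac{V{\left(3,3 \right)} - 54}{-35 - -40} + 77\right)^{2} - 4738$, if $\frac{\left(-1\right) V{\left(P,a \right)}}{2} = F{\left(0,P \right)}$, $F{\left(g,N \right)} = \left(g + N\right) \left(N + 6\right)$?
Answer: $- \frac{41721}{25} \approx -1668.8$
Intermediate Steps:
$F{\left(g,N \right)} = \left(6 + N\right) \left(N + g\right)$ ($F{\left(g,N \right)} = \left(N + g\right) \left(6 + N\right) = \left(6 + N\right) \left(N + g\right)$)
$V{\left(P,a \right)} = - 12 P - 2 P^{2}$ ($V{\left(P,a \right)} = - 2 \left(P^{2} + 6 P + 6 \cdot 0 + P 0\right) = - 2 \left(P^{2} + 6 P + 0 + 0\right) = - 2 \left(P^{2} + 6 P\right) = - 12 P - 2 P^{2}$)
$\left(\frac{V{\left(3,3 \right)} - 54}{-35 - -40} + 77\right)^{2} - 4738 = \left(\frac{2 \cdot 3 \left(-6 - 3\right) - 54}{-35 - -40} + 77\right)^{2} - 4738 = \left(\frac{2 \cdot 3 \left(-6 - 3\right) - 54}{-35 + 40} + 77\right)^{2} - 4738 = \left(\frac{2 \cdot 3 \left(-9\right) - 54}{5} + 77\right)^{2} - 4738 = \left(\left(-54 - 54\right) \frac{1}{5} + 77\right)^{2} - 4738 = \left(\left(-108\right) \frac{1}{5} + 77\right)^{2} - 4738 = \left(- \frac{108}{5} + 77\right)^{2} - 4738 = \left(\frac{277}{5}\right)^{2} - 4738 = \frac{76729}{25} - 4738 = - \frac{41721}{25}$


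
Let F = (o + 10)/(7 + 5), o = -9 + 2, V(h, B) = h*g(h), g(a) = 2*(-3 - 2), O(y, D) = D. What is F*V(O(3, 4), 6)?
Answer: -10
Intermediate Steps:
g(a) = -10 (g(a) = 2*(-5) = -10)
V(h, B) = -10*h (V(h, B) = h*(-10) = -10*h)
o = -7
F = 1/4 (F = (-7 + 10)/(7 + 5) = 3/12 = 3*(1/12) = 1/4 ≈ 0.25000)
F*V(O(3, 4), 6) = (-10*4)/4 = (1/4)*(-40) = -10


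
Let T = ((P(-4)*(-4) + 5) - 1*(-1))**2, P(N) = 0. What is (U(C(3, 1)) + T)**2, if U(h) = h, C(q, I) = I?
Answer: 1369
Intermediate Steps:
T = 36 (T = ((0*(-4) + 5) - 1*(-1))**2 = ((0 + 5) + 1)**2 = (5 + 1)**2 = 6**2 = 36)
(U(C(3, 1)) + T)**2 = (1 + 36)**2 = 37**2 = 1369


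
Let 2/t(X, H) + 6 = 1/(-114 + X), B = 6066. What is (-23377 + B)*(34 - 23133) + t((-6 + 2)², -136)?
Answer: 235521538525/589 ≈ 3.9987e+8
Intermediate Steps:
t(X, H) = 2/(-6 + 1/(-114 + X))
(-23377 + B)*(34 - 23133) + t((-6 + 2)², -136) = (-23377 + 6066)*(34 - 23133) + 2*(114 - (-6 + 2)²)/(-685 + 6*(-6 + 2)²) = -17311*(-23099) + 2*(114 - 1*(-4)²)/(-685 + 6*(-4)²) = 399866789 + 2*(114 - 1*16)/(-685 + 6*16) = 399866789 + 2*(114 - 16)/(-685 + 96) = 399866789 + 2*98/(-589) = 399866789 + 2*(-1/589)*98 = 399866789 - 196/589 = 235521538525/589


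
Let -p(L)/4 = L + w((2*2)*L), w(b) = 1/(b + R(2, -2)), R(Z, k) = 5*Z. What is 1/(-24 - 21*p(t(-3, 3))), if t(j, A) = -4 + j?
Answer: -3/1850 ≈ -0.0016216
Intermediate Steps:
w(b) = 1/(10 + b) (w(b) = 1/(b + 5*2) = 1/(b + 10) = 1/(10 + b))
p(L) = -4*L - 4/(10 + 4*L) (p(L) = -4*(L + 1/(10 + (2*2)*L)) = -4*(L + 1/(10 + 4*L)) = -4*L - 4/(10 + 4*L))
1/(-24 - 21*p(t(-3, 3))) = 1/(-24 - 42*(-1 - 2*(-4 - 3)*(5 + 2*(-4 - 3)))/(5 + 2*(-4 - 3))) = 1/(-24 - 42*(-1 - 2*(-7)*(5 + 2*(-7)))/(5 + 2*(-7))) = 1/(-24 - 42*(-1 - 2*(-7)*(5 - 14))/(5 - 14)) = 1/(-24 - 42*(-1 - 2*(-7)*(-9))/(-9)) = 1/(-24 - 42*(-1)*(-1 - 126)/9) = 1/(-24 - 42*(-1)*(-127)/9) = 1/(-24 - 21*254/9) = 1/(-24 - 1778/3) = 1/(-1850/3) = -3/1850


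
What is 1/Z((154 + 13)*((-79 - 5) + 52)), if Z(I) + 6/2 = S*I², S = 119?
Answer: 1/3398441981 ≈ 2.9425e-10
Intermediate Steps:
Z(I) = -3 + 119*I²
1/Z((154 + 13)*((-79 - 5) + 52)) = 1/(-3 + 119*((154 + 13)*((-79 - 5) + 52))²) = 1/(-3 + 119*(167*(-84 + 52))²) = 1/(-3 + 119*(167*(-32))²) = 1/(-3 + 119*(-5344)²) = 1/(-3 + 119*28558336) = 1/(-3 + 3398441984) = 1/3398441981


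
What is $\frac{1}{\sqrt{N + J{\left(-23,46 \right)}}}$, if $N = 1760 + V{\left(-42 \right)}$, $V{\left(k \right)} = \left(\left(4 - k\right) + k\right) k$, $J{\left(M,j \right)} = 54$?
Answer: $\frac{\sqrt{1646}}{1646} \approx 0.024648$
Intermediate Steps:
$V{\left(k \right)} = 4 k$
$N = 1592$ ($N = 1760 + 4 \left(-42\right) = 1760 - 168 = 1592$)
$\frac{1}{\sqrt{N + J{\left(-23,46 \right)}}} = \frac{1}{\sqrt{1592 + 54}} = \frac{1}{\sqrt{1646}} = \frac{\sqrt{1646}}{1646}$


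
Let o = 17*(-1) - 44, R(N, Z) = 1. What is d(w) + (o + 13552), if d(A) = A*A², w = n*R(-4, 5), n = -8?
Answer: 12979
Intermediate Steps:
o = -61 (o = -17 - 44 = -61)
w = -8 (w = -8*1 = -8)
d(A) = A³
d(w) + (o + 13552) = (-8)³ + (-61 + 13552) = -512 + 13491 = 12979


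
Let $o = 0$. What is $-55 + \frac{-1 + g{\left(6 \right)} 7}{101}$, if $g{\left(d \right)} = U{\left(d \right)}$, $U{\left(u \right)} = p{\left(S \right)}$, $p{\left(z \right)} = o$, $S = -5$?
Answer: $- \frac{5556}{101} \approx -55.01$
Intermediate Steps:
$p{\left(z \right)} = 0$
$U{\left(u \right)} = 0$
$g{\left(d \right)} = 0$
$-55 + \frac{-1 + g{\left(6 \right)} 7}{101} = -55 + \frac{-1 + 0 \cdot 7}{101} = -55 + \frac{-1 + 0}{101} = -55 + \frac{1}{101} \left(-1\right) = -55 - \frac{1}{101} = - \frac{5556}{101}$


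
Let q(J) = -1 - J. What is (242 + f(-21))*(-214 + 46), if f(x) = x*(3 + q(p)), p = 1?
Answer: -37128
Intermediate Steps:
f(x) = x (f(x) = x*(3 + (-1 - 1*1)) = x*(3 + (-1 - 1)) = x*(3 - 2) = x*1 = x)
(242 + f(-21))*(-214 + 46) = (242 - 21)*(-214 + 46) = 221*(-168) = -37128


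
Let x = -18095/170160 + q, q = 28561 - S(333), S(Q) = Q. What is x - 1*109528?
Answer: -2766805219/34032 ≈ -81300.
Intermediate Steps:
q = 28228 (q = 28561 - 1*333 = 28561 - 333 = 28228)
x = 960651677/34032 (x = -18095/170160 + 28228 = -18095*1/170160 + 28228 = -3619/34032 + 28228 = 960651677/34032 ≈ 28228.)
x - 1*109528 = 960651677/34032 - 1*109528 = 960651677/34032 - 109528 = -2766805219/34032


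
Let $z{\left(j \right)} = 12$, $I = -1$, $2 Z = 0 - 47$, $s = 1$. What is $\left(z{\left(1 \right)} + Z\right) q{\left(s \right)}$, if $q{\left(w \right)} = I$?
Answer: $\frac{23}{2} \approx 11.5$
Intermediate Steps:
$Z = - \frac{47}{2}$ ($Z = \frac{0 - 47}{2} = \frac{1}{2} \left(-47\right) = - \frac{47}{2} \approx -23.5$)
$q{\left(w \right)} = -1$
$\left(z{\left(1 \right)} + Z\right) q{\left(s \right)} = \left(12 - \frac{47}{2}\right) \left(-1\right) = \left(- \frac{23}{2}\right) \left(-1\right) = \frac{23}{2}$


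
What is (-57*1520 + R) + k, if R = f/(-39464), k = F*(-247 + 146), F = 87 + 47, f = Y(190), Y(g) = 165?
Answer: -3953266901/39464 ≈ -1.0017e+5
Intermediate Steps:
f = 165
F = 134
k = -13534 (k = 134*(-247 + 146) = 134*(-101) = -13534)
R = -165/39464 (R = 165/(-39464) = 165*(-1/39464) = -165/39464 ≈ -0.0041810)
(-57*1520 + R) + k = (-57*1520 - 165/39464) - 13534 = (-86640 - 165/39464) - 13534 = -3419161125/39464 - 13534 = -3953266901/39464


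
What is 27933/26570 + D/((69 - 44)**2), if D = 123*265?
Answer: 35340291/664250 ≈ 53.203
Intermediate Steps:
D = 32595
27933/26570 + D/((69 - 44)**2) = 27933/26570 + 32595/((69 - 44)**2) = 27933*(1/26570) + 32595/(25**2) = 27933/26570 + 32595/625 = 27933/26570 + 32595*(1/625) = 27933/26570 + 6519/125 = 35340291/664250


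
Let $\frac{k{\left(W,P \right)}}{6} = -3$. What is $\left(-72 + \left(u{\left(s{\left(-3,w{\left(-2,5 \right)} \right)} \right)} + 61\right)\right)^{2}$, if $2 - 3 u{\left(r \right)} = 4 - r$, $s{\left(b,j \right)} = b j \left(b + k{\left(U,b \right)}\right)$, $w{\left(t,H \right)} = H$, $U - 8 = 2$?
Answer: $\frac{78400}{9} \approx 8711.1$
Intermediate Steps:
$U = 10$ ($U = 8 + 2 = 10$)
$k{\left(W,P \right)} = -18$ ($k{\left(W,P \right)} = 6 \left(-3\right) = -18$)
$s{\left(b,j \right)} = b j \left(-18 + b\right)$ ($s{\left(b,j \right)} = b j \left(b - 18\right) = b j \left(-18 + b\right)$)
$u{\left(r \right)} = - \frac{2}{3} + \frac{r}{3}$ ($u{\left(r \right)} = \frac{2}{3} - \frac{4 - r}{3} = \frac{2}{3} + \left(- \frac{4}{3} + \frac{r}{3}\right) = - \frac{2}{3} + \frac{r}{3}$)
$\left(-72 + \left(u{\left(s{\left(-3,w{\left(-2,5 \right)} \right)} \right)} + 61\right)\right)^{2} = \left(-72 - \left(- \frac{181}{3} - \left(-1\right) 5 \left(-18 - 3\right)\right)\right)^{2} = \left(-72 - \left(- \frac{181}{3} - \left(-1\right) 5 \left(-21\right)\right)\right)^{2} = \left(-72 + \left(\left(- \frac{2}{3} + \frac{1}{3} \cdot 315\right) + 61\right)\right)^{2} = \left(-72 + \left(\left(- \frac{2}{3} + 105\right) + 61\right)\right)^{2} = \left(-72 + \left(\frac{313}{3} + 61\right)\right)^{2} = \left(-72 + \frac{496}{3}\right)^{2} = \left(\frac{280}{3}\right)^{2} = \frac{78400}{9}$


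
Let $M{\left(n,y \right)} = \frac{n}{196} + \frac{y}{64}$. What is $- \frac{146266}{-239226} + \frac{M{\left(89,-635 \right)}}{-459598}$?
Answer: $\frac{105410095184207}{172398136520064} \approx 0.61143$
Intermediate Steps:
$M{\left(n,y \right)} = \frac{y}{64} + \frac{n}{196}$ ($M{\left(n,y \right)} = n \frac{1}{196} + y \frac{1}{64} = \frac{n}{196} + \frac{y}{64} = \frac{y}{64} + \frac{n}{196}$)
$- \frac{146266}{-239226} + \frac{M{\left(89,-635 \right)}}{-459598} = - \frac{146266}{-239226} + \frac{\frac{1}{64} \left(-635\right) + \frac{1}{196} \cdot 89}{-459598} = \left(-146266\right) \left(- \frac{1}{239226}\right) + \left(- \frac{635}{64} + \frac{89}{196}\right) \left(- \frac{1}{459598}\right) = \frac{73133}{119613} - - \frac{29691}{1441299328} = \frac{73133}{119613} + \frac{29691}{1441299328} = \frac{105410095184207}{172398136520064}$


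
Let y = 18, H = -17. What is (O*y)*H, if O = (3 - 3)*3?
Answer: 0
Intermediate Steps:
O = 0 (O = 0*3 = 0)
(O*y)*H = (0*18)*(-17) = 0*(-17) = 0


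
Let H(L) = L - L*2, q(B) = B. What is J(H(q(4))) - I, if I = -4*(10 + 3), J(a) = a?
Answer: 48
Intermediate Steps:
H(L) = -L (H(L) = L - 2*L = -L)
I = -52 (I = -4*13 = -52)
J(H(q(4))) - I = -1*4 - 1*(-52) = -4 + 52 = 48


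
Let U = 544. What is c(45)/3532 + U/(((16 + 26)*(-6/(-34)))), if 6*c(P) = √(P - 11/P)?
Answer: 4624/63 + √10070/317880 ≈ 73.397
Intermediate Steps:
c(P) = √(P - 11/P)/6
c(45)/3532 + U/(((16 + 26)*(-6/(-34)))) = (√(45 - 11/45)/6)/3532 + 544/(((16 + 26)*(-6/(-34)))) = (√(45 - 11*1/45)/6)*(1/3532) + 544/((42*(-6*(-1/34)))) = (√(45 - 11/45)/6)*(1/3532) + 544/((42*(3/17))) = (√(2014/45)/6)*(1/3532) + 544/(126/17) = ((√10070/15)/6)*(1/3532) + 544*(17/126) = (√10070/90)*(1/3532) + 4624/63 = √10070/317880 + 4624/63 = 4624/63 + √10070/317880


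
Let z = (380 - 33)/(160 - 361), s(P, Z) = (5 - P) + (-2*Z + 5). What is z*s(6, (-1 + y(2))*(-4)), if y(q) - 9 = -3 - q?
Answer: -9716/201 ≈ -48.338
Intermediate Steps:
y(q) = 6 - q (y(q) = 9 + (-3 - q) = 6 - q)
s(P, Z) = 10 - P - 2*Z (s(P, Z) = (5 - P) + (5 - 2*Z) = 10 - P - 2*Z)
z = -347/201 (z = 347/(-201) = 347*(-1/201) = -347/201 ≈ -1.7264)
z*s(6, (-1 + y(2))*(-4)) = -347*(10 - 1*6 - 2*(-1 + (6 - 1*2))*(-4))/201 = -347*(10 - 6 - 2*(-1 + (6 - 2))*(-4))/201 = -347*(10 - 6 - 2*(-1 + 4)*(-4))/201 = -347*(10 - 6 - 6*(-4))/201 = -347*(10 - 6 - 2*(-12))/201 = -347*(10 - 6 + 24)/201 = -347/201*28 = -9716/201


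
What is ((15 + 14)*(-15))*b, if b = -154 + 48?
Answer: 46110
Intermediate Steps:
b = -106
((15 + 14)*(-15))*b = ((15 + 14)*(-15))*(-106) = (29*(-15))*(-106) = -435*(-106) = 46110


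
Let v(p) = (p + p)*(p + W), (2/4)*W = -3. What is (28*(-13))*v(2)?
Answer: 5824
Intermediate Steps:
W = -6 (W = 2*(-3) = -6)
v(p) = 2*p*(-6 + p) (v(p) = (p + p)*(p - 6) = (2*p)*(-6 + p) = 2*p*(-6 + p))
(28*(-13))*v(2) = (28*(-13))*(2*2*(-6 + 2)) = -728*2*(-4) = -364*(-16) = 5824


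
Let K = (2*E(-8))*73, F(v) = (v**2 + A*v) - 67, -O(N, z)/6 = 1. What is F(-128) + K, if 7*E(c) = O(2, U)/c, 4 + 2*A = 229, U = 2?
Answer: 27057/14 ≈ 1932.6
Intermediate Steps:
O(N, z) = -6 (O(N, z) = -6*1 = -6)
A = 225/2 (A = -2 + (1/2)*229 = -2 + 229/2 = 225/2 ≈ 112.50)
E(c) = -6/(7*c) (E(c) = (-6/c)/7 = -6/(7*c))
F(v) = -67 + v**2 + 225*v/2 (F(v) = (v**2 + 225*v/2) - 67 = -67 + v**2 + 225*v/2)
K = 219/14 (K = (2*(-6/7/(-8)))*73 = (2*(-6/7*(-1/8)))*73 = (2*(3/28))*73 = (3/14)*73 = 219/14 ≈ 15.643)
F(-128) + K = (-67 + (-128)**2 + (225/2)*(-128)) + 219/14 = (-67 + 16384 - 14400) + 219/14 = 1917 + 219/14 = 27057/14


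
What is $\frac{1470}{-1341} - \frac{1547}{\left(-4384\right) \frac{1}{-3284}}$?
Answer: $- \frac{568265929}{489912} \approx -1159.9$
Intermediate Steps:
$\frac{1470}{-1341} - \frac{1547}{\left(-4384\right) \frac{1}{-3284}} = 1470 \left(- \frac{1}{1341}\right) - \frac{1547}{\left(-4384\right) \left(- \frac{1}{3284}\right)} = - \frac{490}{447} - \frac{1547}{\frac{1096}{821}} = - \frac{490}{447} - \frac{1270087}{1096} = - \frac{568265929}{489912}$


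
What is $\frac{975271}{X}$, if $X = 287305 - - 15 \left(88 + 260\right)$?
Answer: $\frac{975271}{292525} \approx 3.334$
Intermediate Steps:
$X = 292525$ ($X = 287305 - \left(-15\right) 348 = 287305 - -5220 = 287305 + 5220 = 292525$)
$\frac{975271}{X} = \frac{975271}{292525}$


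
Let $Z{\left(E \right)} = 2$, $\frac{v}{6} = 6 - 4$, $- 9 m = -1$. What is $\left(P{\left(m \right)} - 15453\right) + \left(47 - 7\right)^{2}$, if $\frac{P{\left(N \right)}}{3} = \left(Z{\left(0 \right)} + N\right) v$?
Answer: $-13777$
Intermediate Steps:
$m = \frac{1}{9}$ ($m = \left(- \frac{1}{9}\right) \left(-1\right) = \frac{1}{9} \approx 0.11111$)
$v = 12$ ($v = 6 \left(6 - 4\right) = 6 \cdot 2 = 12$)
$P{\left(N \right)} = 72 + 36 N$ ($P{\left(N \right)} = 3 \left(2 + N\right) 12 = 3 \left(24 + 12 N\right) = 72 + 36 N$)
$\left(P{\left(m \right)} - 15453\right) + \left(47 - 7\right)^{2} = \left(\left(72 + 36 \cdot \frac{1}{9}\right) - 15453\right) + \left(47 - 7\right)^{2} = \left(\left(72 + 4\right) - 15453\right) + 40^{2} = \left(76 - 15453\right) + 1600 = -15377 + 1600 = -13777$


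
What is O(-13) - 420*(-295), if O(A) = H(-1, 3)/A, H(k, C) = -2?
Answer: 1610702/13 ≈ 1.2390e+5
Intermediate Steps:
O(A) = -2/A
O(-13) - 420*(-295) = -2/(-13) - 420*(-295) = -2*(-1/13) + 123900 = 2/13 + 123900 = 1610702/13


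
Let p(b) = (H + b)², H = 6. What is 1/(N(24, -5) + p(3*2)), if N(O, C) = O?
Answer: 1/168 ≈ 0.0059524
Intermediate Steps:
p(b) = (6 + b)²
1/(N(24, -5) + p(3*2)) = 1/(24 + (6 + 3*2)²) = 1/(24 + (6 + 6)²) = 1/(24 + 12²) = 1/(24 + 144) = 1/168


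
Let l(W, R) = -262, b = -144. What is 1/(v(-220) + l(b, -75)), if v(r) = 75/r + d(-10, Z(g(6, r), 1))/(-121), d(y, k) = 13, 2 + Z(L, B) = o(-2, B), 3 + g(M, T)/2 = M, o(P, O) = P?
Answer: -484/127025 ≈ -0.0038103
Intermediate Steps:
g(M, T) = -6 + 2*M
Z(L, B) = -4 (Z(L, B) = -2 - 2 = -4)
v(r) = -13/121 + 75/r (v(r) = 75/r + 13/(-121) = 75/r + 13*(-1/121) = 75/r - 13/121 = -13/121 + 75/r)
1/(v(-220) + l(b, -75)) = 1/((-13/121 + 75/(-220)) - 262) = 1/((-13/121 + 75*(-1/220)) - 262) = 1/((-13/121 - 15/44) - 262) = 1/(-217/484 - 262) = 1/(-127025/484) = -484/127025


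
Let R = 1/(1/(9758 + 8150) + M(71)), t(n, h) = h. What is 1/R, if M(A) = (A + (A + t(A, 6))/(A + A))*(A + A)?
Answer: 181927373/17908 ≈ 10159.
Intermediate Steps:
M(A) = 2*A*(A + (6 + A)/(2*A)) (M(A) = (A + (A + 6)/(A + A))*(A + A) = (A + (6 + A)/((2*A)))*(2*A) = (A + (6 + A)*(1/(2*A)))*(2*A) = (A + (6 + A)/(2*A))*(2*A) = 2*A*(A + (6 + A)/(2*A)))
R = 17908/181927373 (R = 1/(1/(9758 + 8150) + (6 + 71 + 2*71**2)) = 1/(1/17908 + (6 + 71 + 2*5041)) = 1/(1/17908 + (6 + 71 + 10082)) = 1/(1/17908 + 10159) = 1/(181927373/17908) = 17908/181927373 ≈ 9.8435e-5)
1/R = 1/(17908/181927373) = 181927373/17908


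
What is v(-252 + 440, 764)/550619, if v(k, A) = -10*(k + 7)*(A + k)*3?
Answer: -5569200/550619 ≈ -10.114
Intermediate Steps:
v(k, A) = -30*(7 + k)*(A + k) (v(k, A) = -10*(7 + k)*(A + k)*3 = -30*(7 + k)*(A + k))
v(-252 + 440, 764)/550619 = (-210*764 - 210*(-252 + 440) - 30*(-252 + 440)**2 - 30*764*(-252 + 440))/550619 = (-160440 - 210*188 - 30*188**2 - 30*764*188)*(1/550619) = (-160440 - 39480 - 30*35344 - 4308960)*(1/550619) = (-160440 - 39480 - 1060320 - 4308960)*(1/550619) = -5569200*1/550619 = -5569200/550619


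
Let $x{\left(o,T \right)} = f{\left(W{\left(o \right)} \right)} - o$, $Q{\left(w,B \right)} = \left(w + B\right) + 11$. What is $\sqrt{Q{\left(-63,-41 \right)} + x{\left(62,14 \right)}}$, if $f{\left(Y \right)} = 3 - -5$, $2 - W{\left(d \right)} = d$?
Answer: $7 i \sqrt{3} \approx 12.124 i$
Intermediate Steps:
$W{\left(d \right)} = 2 - d$
$Q{\left(w,B \right)} = 11 + B + w$ ($Q{\left(w,B \right)} = \left(B + w\right) + 11 = 11 + B + w$)
$f{\left(Y \right)} = 8$ ($f{\left(Y \right)} = 3 + 5 = 8$)
$x{\left(o,T \right)} = 8 - o$
$\sqrt{Q{\left(-63,-41 \right)} + x{\left(62,14 \right)}} = \sqrt{\left(11 - 41 - 63\right) + \left(8 - 62\right)} = \sqrt{-93 + \left(8 - 62\right)} = \sqrt{-93 - 54} = \sqrt{-147} = 7 i \sqrt{3}$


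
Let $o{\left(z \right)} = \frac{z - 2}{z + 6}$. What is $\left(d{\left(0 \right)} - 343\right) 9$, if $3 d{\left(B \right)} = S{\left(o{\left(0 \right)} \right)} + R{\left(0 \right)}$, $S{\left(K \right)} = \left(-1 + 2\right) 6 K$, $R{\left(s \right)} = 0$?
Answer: $-3093$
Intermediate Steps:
$o{\left(z \right)} = \frac{-2 + z}{6 + z}$
$S{\left(K \right)} = 6 K$ ($S{\left(K \right)} = 1 \cdot 6 K = 6 K$)
$d{\left(B \right)} = - \frac{2}{3}$ ($d{\left(B \right)} = \frac{6 \frac{-2 + 0}{6 + 0} + 0}{3} = \frac{6 \cdot \frac{1}{6} \left(-2\right) + 0}{3} = \frac{6 \left(- \frac{1}{3}\right) + 0}{3} = \frac{-2 + 0}{3} = \frac{1}{3} \left(-2\right) = - \frac{2}{3}$)
$\left(d{\left(0 \right)} - 343\right) 9 = \left(- \frac{2}{3} - 343\right) 9 = \left(- \frac{1031}{3}\right) 9 = -3093$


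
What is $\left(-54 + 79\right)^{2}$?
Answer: $625$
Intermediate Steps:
$\left(-54 + 79\right)^{2} = 25^{2} = 625$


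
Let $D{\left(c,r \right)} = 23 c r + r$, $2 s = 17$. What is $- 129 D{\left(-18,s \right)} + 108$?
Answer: $\frac{905925}{2} \approx 4.5296 \cdot 10^{5}$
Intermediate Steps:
$s = \frac{17}{2}$ ($s = \frac{1}{2} \cdot 17 = \frac{17}{2} \approx 8.5$)
$D{\left(c,r \right)} = r + 23 c r$ ($D{\left(c,r \right)} = 23 c r + r = r + 23 c r$)
$- 129 D{\left(-18,s \right)} + 108 = - 129 \frac{17 \left(1 + 23 \left(-18\right)\right)}{2} + 108 = - 129 \frac{17 \left(1 - 414\right)}{2} + 108 = - 129 \cdot \frac{17}{2} \left(-413\right) + 108 = \left(-129\right) \left(- \frac{7021}{2}\right) + 108 = \frac{905709}{2} + 108 = \frac{905925}{2}$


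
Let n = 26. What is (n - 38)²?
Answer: 144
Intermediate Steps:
(n - 38)² = (26 - 38)² = (-12)² = 144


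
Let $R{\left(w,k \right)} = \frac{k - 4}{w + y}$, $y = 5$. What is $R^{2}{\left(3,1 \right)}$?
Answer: $\frac{9}{64} \approx 0.14063$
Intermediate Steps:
$R{\left(w,k \right)} = \frac{-4 + k}{5 + w}$ ($R{\left(w,k \right)} = \frac{k - 4}{w + 5} = \frac{-4 + k}{5 + w}$)
$R^{2}{\left(3,1 \right)} = \left(\frac{-4 + 1}{5 + 3}\right)^{2} = \left(\frac{1}{8} \left(-3\right)\right)^{2} = \left(- \frac{3}{8}\right)^{2} = \frac{9}{64}$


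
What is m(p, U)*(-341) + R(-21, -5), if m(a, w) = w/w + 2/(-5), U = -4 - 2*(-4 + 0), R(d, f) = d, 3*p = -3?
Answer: -1128/5 ≈ -225.60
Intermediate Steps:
p = -1 (p = (1/3)*(-3) = -1)
U = 4 (U = -4 - 2*(-4) = -4 + 8 = 4)
m(a, w) = 3/5 (m(a, w) = 1 + 2*(-1/5) = 1 - 2/5 = 3/5)
m(p, U)*(-341) + R(-21, -5) = (3/5)*(-341) - 21 = -1023/5 - 21 = -1128/5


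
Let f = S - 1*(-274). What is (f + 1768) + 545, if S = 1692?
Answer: 4279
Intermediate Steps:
f = 1966 (f = 1692 - 1*(-274) = 1692 + 274 = 1966)
(f + 1768) + 545 = (1966 + 1768) + 545 = 3734 + 545 = 4279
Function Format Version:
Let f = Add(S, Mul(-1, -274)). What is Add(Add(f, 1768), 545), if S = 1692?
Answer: 4279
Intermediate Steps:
f = 1966 (f = Add(1692, Mul(-1, -274)) = Add(1692, 274) = 1966)
Add(Add(f, 1768), 545) = Add(Add(1966, 1768), 545) = Add(3734, 545) = 4279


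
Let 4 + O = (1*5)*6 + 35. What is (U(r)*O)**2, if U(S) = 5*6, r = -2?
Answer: 3348900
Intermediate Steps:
O = 61 (O = -4 + ((1*5)*6 + 35) = -4 + (5*6 + 35) = -4 + (30 + 35) = -4 + 65 = 61)
U(S) = 30
(U(r)*O)**2 = (30*61)**2 = 1830**2 = 3348900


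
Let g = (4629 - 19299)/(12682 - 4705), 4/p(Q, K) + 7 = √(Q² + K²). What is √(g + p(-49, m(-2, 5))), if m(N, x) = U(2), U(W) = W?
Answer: √(119298694 - 13002510*√2405)/(2659*√(-7 + √2405)) ≈ 1.3206*I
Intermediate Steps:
m(N, x) = 2
p(Q, K) = 4/(-7 + √(K² + Q²)) (p(Q, K) = 4/(-7 + √(Q² + K²)) = 4/(-7 + √(K² + Q²)))
g = -4890/2659 (g = -14670/7977 = -14670*1/7977 = -4890/2659 ≈ -1.8390)
√(g + p(-49, m(-2, 5))) = √(-4890/2659 + 4/(-7 + √(2² + (-49)²))) = √(-4890/2659 + 4/(-7 + √(4 + 2401))) = √(-4890/2659 + 4/(-7 + √2405))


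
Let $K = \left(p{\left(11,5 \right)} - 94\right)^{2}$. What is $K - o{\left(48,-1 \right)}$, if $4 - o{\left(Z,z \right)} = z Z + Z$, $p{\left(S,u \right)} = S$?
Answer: $6885$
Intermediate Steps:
$o{\left(Z,z \right)} = 4 - Z - Z z$ ($o{\left(Z,z \right)} = 4 - \left(z Z + Z\right) = 4 - \left(Z z + Z\right) = 4 - \left(Z + Z z\right) = 4 - Z - Z z$)
$K = 6889$ ($K = \left(11 - 94\right)^{2} = \left(-83\right)^{2} = 6889$)
$K - o{\left(48,-1 \right)} = 6889 - \left(4 - 48 - 48 \left(-1\right)\right) = 6889 - \left(4 - 48 + 48\right) = 6889 - 4 = 6885$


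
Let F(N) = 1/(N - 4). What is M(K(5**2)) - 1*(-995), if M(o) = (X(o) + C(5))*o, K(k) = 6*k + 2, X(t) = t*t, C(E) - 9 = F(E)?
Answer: 3514323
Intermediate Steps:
F(N) = 1/(-4 + N)
C(E) = 9 + 1/(-4 + E)
X(t) = t**2
K(k) = 2 + 6*k
M(o) = o*(10 + o**2) (M(o) = (o**2 + (-35 + 9*5)/(-4 + 5))*o = (o**2 + (-35 + 45)/1)*o = (o**2 + 1*10)*o = (o**2 + 10)*o = (10 + o**2)*o = o*(10 + o**2))
M(K(5**2)) - 1*(-995) = (2 + 6*5**2)*(10 + (2 + 6*5**2)**2) - 1*(-995) = (2 + 6*25)*(10 + (2 + 6*25)**2) + 995 = (2 + 150)*(10 + (2 + 150)**2) + 995 = 152*(10 + 152**2) + 995 = 152*(10 + 23104) + 995 = 152*23114 + 995 = 3513328 + 995 = 3514323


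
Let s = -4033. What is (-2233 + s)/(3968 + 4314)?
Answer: -3133/4141 ≈ -0.75658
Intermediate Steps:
(-2233 + s)/(3968 + 4314) = (-2233 - 4033)/(3968 + 4314) = -6266/8282 = -6266*1/8282 = -3133/4141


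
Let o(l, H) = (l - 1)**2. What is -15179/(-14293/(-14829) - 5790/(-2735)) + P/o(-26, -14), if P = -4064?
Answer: -89858881211525/18217894437 ≈ -4932.5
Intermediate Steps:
o(l, H) = (-1 + l)**2
-15179/(-14293/(-14829) - 5790/(-2735)) + P/o(-26, -14) = -15179/(-14293/(-14829) - 5790/(-2735)) - 4064/(-1 - 26)**2 = -15179/(-14293*(-1/14829) - 5790*(-1/2735)) - 4064/((-27)**2) = -15179/(14293/14829 + 1158/547) - 4064/729 = -15179/24990253/8111463 - 4064*1/729 = -15179*8111463/24990253 - 4064/729 = -123123896877/24990253 - 4064/729 = -89858881211525/18217894437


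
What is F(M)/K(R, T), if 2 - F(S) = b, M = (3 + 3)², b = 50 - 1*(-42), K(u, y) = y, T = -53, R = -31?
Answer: 90/53 ≈ 1.6981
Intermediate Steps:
b = 92 (b = 50 + 42 = 92)
M = 36 (M = 6² = 36)
F(S) = -90 (F(S) = 2 - 1*92 = 2 - 92 = -90)
F(M)/K(R, T) = -90/(-53) = -90*(-1/53) = 90/53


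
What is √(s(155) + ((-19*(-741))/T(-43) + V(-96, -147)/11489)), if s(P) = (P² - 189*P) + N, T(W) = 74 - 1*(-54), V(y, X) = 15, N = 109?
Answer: I*√170679889168258/183824 ≈ 71.07*I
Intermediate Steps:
T(W) = 128 (T(W) = 74 + 54 = 128)
s(P) = 109 + P² - 189*P (s(P) = (P² - 189*P) + 109 = 109 + P² - 189*P)
√(s(155) + ((-19*(-741))/T(-43) + V(-96, -147)/11489)) = √((109 + 155² - 189*155) + (-19*(-741)/128 + 15/11489)) = √((109 + 24025 - 29295) + (14079*(1/128) + 15*(1/11489))) = √(-5161 + (14079/128 + 15/11489)) = √(-5161 + 161755551/1470592) = √(-7427969761/1470592) = I*√170679889168258/183824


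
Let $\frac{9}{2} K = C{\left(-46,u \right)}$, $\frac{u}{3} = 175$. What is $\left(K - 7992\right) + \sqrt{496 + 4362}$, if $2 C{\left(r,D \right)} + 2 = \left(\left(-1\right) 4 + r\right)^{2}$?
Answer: $- \frac{69430}{9} + \sqrt{4858} \approx -7644.7$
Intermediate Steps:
$u = 525$ ($u = 3 \cdot 175 = 525$)
$C{\left(r,D \right)} = -1 + \frac{\left(-4 + r\right)^{2}}{2}$ ($C{\left(r,D \right)} = -1 + \frac{\left(\left(-1\right) 4 + r\right)^{2}}{2} = -1 + \frac{\left(-4 + r\right)^{2}}{2}$)
$K = \frac{2498}{9}$ ($K = \frac{2 \left(-1 + \frac{\left(-4 - 46\right)^{2}}{2}\right)}{9} = \frac{2 \left(-1 + \frac{\left(-50\right)^{2}}{2}\right)}{9} = \frac{2 \left(-1 + \frac{1}{2} \cdot 2500\right)}{9} = \frac{2 \left(-1 + 1250\right)}{9} = \frac{2}{9} \cdot 1249 = \frac{2498}{9} \approx 277.56$)
$\left(K - 7992\right) + \sqrt{496 + 4362} = \left(\frac{2498}{9} - 7992\right) + \sqrt{496 + 4362} = - \frac{69430}{9} + \sqrt{4858}$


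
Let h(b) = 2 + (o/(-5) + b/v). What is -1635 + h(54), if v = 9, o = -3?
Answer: -8132/5 ≈ -1626.4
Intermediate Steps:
h(b) = 13/5 + b/9 (h(b) = 2 + (-3/(-5) + b/9) = 2 + (-3*(-1/5) + b*(1/9)) = 2 + (3/5 + b/9) = 13/5 + b/9)
-1635 + h(54) = -1635 + (13/5 + (1/9)*54) = -1635 + (13/5 + 6) = -1635 + 43/5 = -8132/5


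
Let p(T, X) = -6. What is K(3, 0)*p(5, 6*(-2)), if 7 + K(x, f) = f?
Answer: 42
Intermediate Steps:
K(x, f) = -7 + f
K(3, 0)*p(5, 6*(-2)) = (-7 + 0)*(-6) = -7*(-6) = 42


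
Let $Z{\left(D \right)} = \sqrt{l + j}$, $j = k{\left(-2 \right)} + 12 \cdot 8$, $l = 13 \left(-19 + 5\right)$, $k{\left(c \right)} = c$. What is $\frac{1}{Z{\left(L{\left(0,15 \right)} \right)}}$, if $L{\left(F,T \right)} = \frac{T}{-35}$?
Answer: $- \frac{i \sqrt{22}}{44} \approx - 0.1066 i$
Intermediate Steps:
$L{\left(F,T \right)} = - \frac{T}{35}$ ($L{\left(F,T \right)} = T \left(- \frac{1}{35}\right) = - \frac{T}{35}$)
$l = -182$ ($l = 13 \left(-14\right) = -182$)
$j = 94$ ($j = -2 + 12 \cdot 8 = -2 + 96 = 94$)
$Z{\left(D \right)} = 2 i \sqrt{22}$ ($Z{\left(D \right)} = \sqrt{-182 + 94} = \sqrt{-88} = 2 i \sqrt{22}$)
$\frac{1}{Z{\left(L{\left(0,15 \right)} \right)}} = \frac{1}{2 i \sqrt{22}} = - \frac{i \sqrt{22}}{44}$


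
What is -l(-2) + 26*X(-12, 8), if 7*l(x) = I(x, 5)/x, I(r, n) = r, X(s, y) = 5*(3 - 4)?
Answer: -911/7 ≈ -130.14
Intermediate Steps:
X(s, y) = -5 (X(s, y) = 5*(-1) = -5)
l(x) = 1/7 (l(x) = (x/x)/7 = (1/7)*1 = 1/7)
-l(-2) + 26*X(-12, 8) = -1*1/7 + 26*(-5) = -1/7 - 130 = -911/7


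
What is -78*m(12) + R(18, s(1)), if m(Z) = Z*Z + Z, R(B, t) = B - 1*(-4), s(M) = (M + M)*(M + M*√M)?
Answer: -12146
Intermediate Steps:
s(M) = 2*M*(M + M^(3/2)) (s(M) = (2*M)*(M + M^(3/2)) = 2*M*(M + M^(3/2)))
R(B, t) = 4 + B (R(B, t) = B + 4 = 4 + B)
m(Z) = Z + Z² (m(Z) = Z² + Z = Z + Z²)
-78*m(12) + R(18, s(1)) = -936*(1 + 12) + (4 + 18) = -936*13 + 22 = -78*156 + 22 = -12168 + 22 = -12146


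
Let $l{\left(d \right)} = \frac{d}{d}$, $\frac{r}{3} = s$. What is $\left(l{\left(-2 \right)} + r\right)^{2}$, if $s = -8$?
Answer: $529$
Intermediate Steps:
$r = -24$ ($r = 3 \left(-8\right) = -24$)
$l{\left(d \right)} = 1$
$\left(l{\left(-2 \right)} + r\right)^{2} = \left(1 - 24\right)^{2} = \left(-23\right)^{2} = 529$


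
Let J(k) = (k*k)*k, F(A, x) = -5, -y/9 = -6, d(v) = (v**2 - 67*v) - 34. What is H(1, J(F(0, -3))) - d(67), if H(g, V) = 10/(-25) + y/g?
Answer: 438/5 ≈ 87.600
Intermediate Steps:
d(v) = -34 + v**2 - 67*v
y = 54 (y = -9*(-6) = 54)
J(k) = k**3 (J(k) = k**2*k = k**3)
H(g, V) = -2/5 + 54/g (H(g, V) = 10/(-25) + 54/g = 10*(-1/25) + 54/g = -2/5 + 54/g)
H(1, J(F(0, -3))) - d(67) = (-2/5 + 54/1) - (-34 + 67**2 - 67*67) = (-2/5 + 54*1) - (-34 + 4489 - 4489) = (-2/5 + 54) - 1*(-34) = 268/5 + 34 = 438/5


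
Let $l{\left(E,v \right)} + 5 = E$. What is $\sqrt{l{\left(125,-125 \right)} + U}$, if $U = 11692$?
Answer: $2 \sqrt{2953} \approx 108.68$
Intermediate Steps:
$l{\left(E,v \right)} = -5 + E$
$\sqrt{l{\left(125,-125 \right)} + U} = \sqrt{\left(-5 + 125\right) + 11692} = \sqrt{120 + 11692} = \sqrt{11812} = 2 \sqrt{2953}$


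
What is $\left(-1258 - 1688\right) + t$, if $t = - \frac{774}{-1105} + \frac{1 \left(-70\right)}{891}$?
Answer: $- \frac{2899886746}{984555} \approx -2945.4$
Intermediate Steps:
$t = \frac{612284}{984555}$ ($t = \left(-774\right) \left(- \frac{1}{1105}\right) - \frac{70}{891} = \frac{774}{1105} - \frac{70}{891} = \frac{612284}{984555} \approx 0.62189$)
$\left(-1258 - 1688\right) + t = \left(-1258 - 1688\right) + \frac{612284}{984555} = -2946 + \frac{612284}{984555} = - \frac{2899886746}{984555}$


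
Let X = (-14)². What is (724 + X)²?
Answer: 846400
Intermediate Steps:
X = 196
(724 + X)² = (724 + 196)² = 920² = 846400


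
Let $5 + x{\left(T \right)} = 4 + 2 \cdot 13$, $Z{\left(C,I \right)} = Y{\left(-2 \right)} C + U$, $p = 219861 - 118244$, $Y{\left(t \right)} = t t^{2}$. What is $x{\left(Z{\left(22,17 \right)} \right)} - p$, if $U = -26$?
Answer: $-101592$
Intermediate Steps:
$Y{\left(t \right)} = t^{3}$
$p = 101617$ ($p = 219861 - 118244 = 101617$)
$Z{\left(C,I \right)} = -26 - 8 C$ ($Z{\left(C,I \right)} = \left(-2\right)^{3} C - 26 = - 8 C - 26 = -26 - 8 C$)
$x{\left(T \right)} = 25$ ($x{\left(T \right)} = -5 + \left(4 + 2 \cdot 13\right) = -5 + \left(4 + 26\right) = -5 + 30 = 25$)
$x{\left(Z{\left(22,17 \right)} \right)} - p = 25 - 101617 = -101592$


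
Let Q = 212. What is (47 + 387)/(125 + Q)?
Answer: 434/337 ≈ 1.2878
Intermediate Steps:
(47 + 387)/(125 + Q) = (47 + 387)/(125 + 212) = 434/337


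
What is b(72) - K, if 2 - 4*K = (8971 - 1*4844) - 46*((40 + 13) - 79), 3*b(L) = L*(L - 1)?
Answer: 12137/4 ≈ 3034.3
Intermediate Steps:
b(L) = L*(-1 + L)/3 (b(L) = (L*(L - 1))/3 = (L*(-1 + L))/3 = L*(-1 + L)/3)
K = -5321/4 (K = 1/2 - ((8971 - 1*4844) - 46*((40 + 13) - 79))/4 = 1/2 - ((8971 - 4844) - 46*(53 - 79))/4 = 1/2 - (4127 - 46*(-26))/4 = 1/2 - (4127 - 1*(-1196))/4 = 1/2 - (4127 + 1196)/4 = 1/2 - 1/4*5323 = 1/2 - 5323/4 = -5321/4 ≈ -1330.3)
b(72) - K = (1/3)*72*(-1 + 72) - 1*(-5321/4) = (1/3)*72*71 + 5321/4 = 1704 + 5321/4 = 12137/4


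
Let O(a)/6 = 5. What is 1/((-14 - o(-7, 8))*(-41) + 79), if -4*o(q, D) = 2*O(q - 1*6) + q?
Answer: 4/439 ≈ 0.0091116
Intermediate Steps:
O(a) = 30 (O(a) = 6*5 = 30)
o(q, D) = -15 - q/4 (o(q, D) = -(2*30 + q)/4 = -(60 + q)/4 = -15 - q/4)
1/((-14 - o(-7, 8))*(-41) + 79) = 1/((-14 - (-15 - 1/4*(-7)))*(-41) + 79) = 1/((-14 - (-15 + 7/4))*(-41) + 79) = 1/((-14 - 1*(-53/4))*(-41) + 79) = 1/((-14 + 53/4)*(-41) + 79) = 1/(-3/4*(-41) + 79) = 1/(123/4 + 79) = 1/(439/4) = 4/439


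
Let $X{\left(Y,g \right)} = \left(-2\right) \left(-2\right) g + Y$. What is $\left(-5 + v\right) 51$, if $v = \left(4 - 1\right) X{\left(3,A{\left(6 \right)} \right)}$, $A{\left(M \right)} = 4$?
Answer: $2652$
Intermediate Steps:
$X{\left(Y,g \right)} = Y + 4 g$ ($X{\left(Y,g \right)} = 4 g + Y = Y + 4 g$)
$v = 57$ ($v = \left(4 - 1\right) \left(3 + 4 \cdot 4\right) = 3 \left(3 + 16\right) = 3 \cdot 19 = 57$)
$\left(-5 + v\right) 51 = \left(-5 + 57\right) 51 = 52 \cdot 51 = 2652$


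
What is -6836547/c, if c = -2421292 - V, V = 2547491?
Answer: 2278849/1656261 ≈ 1.3759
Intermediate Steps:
c = -4968783 (c = -2421292 - 1*2547491 = -2421292 - 2547491 = -4968783)
-6836547/c = -6836547/(-4968783) = -6836547*(-1/4968783) = 2278849/1656261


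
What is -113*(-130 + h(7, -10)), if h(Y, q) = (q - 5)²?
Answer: -10735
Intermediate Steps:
h(Y, q) = (-5 + q)²
-113*(-130 + h(7, -10)) = -113*(-130 + (-5 - 10)²) = -113*(-130 + (-15)²) = -113*(-130 + 225) = -113*95 = -10735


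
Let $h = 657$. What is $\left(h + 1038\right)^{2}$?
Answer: $2873025$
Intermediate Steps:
$\left(h + 1038\right)^{2} = \left(657 + 1038\right)^{2} = 1695^{2} = 2873025$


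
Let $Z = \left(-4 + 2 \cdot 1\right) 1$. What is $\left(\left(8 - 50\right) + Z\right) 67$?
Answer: $-2948$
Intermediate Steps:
$Z = -2$ ($Z = \left(-4 + 2\right) 1 = \left(-2\right) 1 = -2$)
$\left(\left(8 - 50\right) + Z\right) 67 = \left(\left(8 - 50\right) - 2\right) 67 = \left(-42 - 2\right) 67 = \left(-44\right) 67 = -2948$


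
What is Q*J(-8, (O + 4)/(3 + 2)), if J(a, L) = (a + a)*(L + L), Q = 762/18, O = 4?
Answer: -32512/15 ≈ -2167.5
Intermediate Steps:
Q = 127/3 (Q = 762*(1/18) = 127/3 ≈ 42.333)
J(a, L) = 4*L*a (J(a, L) = (2*a)*(2*L) = 4*L*a)
Q*J(-8, (O + 4)/(3 + 2)) = 127*(4*((4 + 4)/(3 + 2))*(-8))/3 = 127*(4*(8/5)*(-8))/3 = (127/3)*(-256/5) = -32512/15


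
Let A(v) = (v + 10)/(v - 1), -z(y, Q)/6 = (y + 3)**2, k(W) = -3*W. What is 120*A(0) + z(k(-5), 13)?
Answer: -3144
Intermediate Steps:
z(y, Q) = -6*(3 + y)**2 (z(y, Q) = -6*(y + 3)**2 = -6*(3 + y)**2)
A(v) = (10 + v)/(-1 + v)
120*A(0) + z(k(-5), 13) = 120*((10 + 0)/(-1 + 0)) - 6*(3 - 3*(-5))**2 = 120*(10/(-1)) - 6*(3 + 15)**2 = 120*(-1*10) - 6*18**2 = 120*(-10) - 6*324 = -1200 - 1944 = -3144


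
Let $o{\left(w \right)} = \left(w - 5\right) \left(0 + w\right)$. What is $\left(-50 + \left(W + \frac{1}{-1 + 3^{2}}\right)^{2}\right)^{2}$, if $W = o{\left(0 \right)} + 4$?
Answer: $\frac{4456321}{4096} \approx 1088.0$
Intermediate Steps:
$o{\left(w \right)} = w \left(-5 + w\right)$ ($o{\left(w \right)} = \left(-5 + w\right) w = w \left(-5 + w\right)$)
$W = 4$ ($W = 0 \left(-5 + 0\right) + 4 = 0 \left(-5\right) + 4 = 0 + 4 = 4$)
$\left(-50 + \left(W + \frac{1}{-1 + 3^{2}}\right)^{2}\right)^{2} = \left(-50 + \left(4 + \frac{1}{-1 + 3^{2}}\right)^{2}\right)^{2} = \left(-50 + \left(4 + \frac{1}{-1 + 9}\right)^{2}\right)^{2} = \left(-50 + \left(4 + \frac{1}{8}\right)^{2}\right)^{2} = \left(-50 + \left(\frac{33}{8}\right)^{2}\right)^{2} = \left(-50 + \frac{1089}{64}\right)^{2} = \left(- \frac{2111}{64}\right)^{2} = \frac{4456321}{4096}$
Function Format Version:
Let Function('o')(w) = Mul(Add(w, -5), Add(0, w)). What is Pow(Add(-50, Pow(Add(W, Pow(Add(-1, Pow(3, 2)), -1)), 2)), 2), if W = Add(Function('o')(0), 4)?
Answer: Rational(4456321, 4096) ≈ 1088.0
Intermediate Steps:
Function('o')(w) = Mul(w, Add(-5, w)) (Function('o')(w) = Mul(Add(-5, w), w) = Mul(w, Add(-5, w)))
W = 4 (W = Add(Mul(0, Add(-5, 0)), 4) = Add(Mul(0, -5), 4) = Add(0, 4) = 4)
Pow(Add(-50, Pow(Add(W, Pow(Add(-1, Pow(3, 2)), -1)), 2)), 2) = Pow(Add(-50, Pow(Add(4, Pow(Add(-1, Pow(3, 2)), -1)), 2)), 2) = Pow(Add(-50, Pow(Add(4, Pow(Add(-1, 9), -1)), 2)), 2) = Pow(Add(-50, Pow(Add(4, Pow(8, -1)), 2)), 2) = Pow(Add(-50, Pow(Add(4, Rational(1, 8)), 2)), 2) = Pow(Add(-50, Pow(Rational(33, 8), 2)), 2) = Pow(Add(-50, Rational(1089, 64)), 2) = Pow(Rational(-2111, 64), 2) = Rational(4456321, 4096)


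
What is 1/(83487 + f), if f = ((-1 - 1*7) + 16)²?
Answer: 1/83551 ≈ 1.1969e-5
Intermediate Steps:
f = 64 (f = ((-1 - 7) + 16)² = (-8 + 16)² = 8² = 64)
1/(83487 + f) = 1/(83487 + 64) = 1/83551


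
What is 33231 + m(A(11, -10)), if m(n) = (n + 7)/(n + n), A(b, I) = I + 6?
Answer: 265845/8 ≈ 33231.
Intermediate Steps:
A(b, I) = 6 + I
m(n) = (7 + n)/(2*n) (m(n) = (7 + n)/((2*n)) = (7 + n)*(1/(2*n)) = (7 + n)/(2*n))
33231 + m(A(11, -10)) = 33231 + (7 + (6 - 10))/(2*(6 - 10)) = 33231 + (1/2)*(7 - 4)/(-4) = 33231 + (1/2)*(-1/4)*3 = 33231 - 3/8 = 265845/8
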